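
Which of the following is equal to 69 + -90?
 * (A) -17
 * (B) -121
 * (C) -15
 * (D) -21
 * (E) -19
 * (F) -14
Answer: D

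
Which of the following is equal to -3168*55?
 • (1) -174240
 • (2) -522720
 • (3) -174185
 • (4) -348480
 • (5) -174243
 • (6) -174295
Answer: 1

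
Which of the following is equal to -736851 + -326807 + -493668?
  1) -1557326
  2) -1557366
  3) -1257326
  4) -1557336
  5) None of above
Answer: 1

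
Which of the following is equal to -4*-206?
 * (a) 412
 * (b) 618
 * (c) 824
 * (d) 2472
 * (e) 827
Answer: c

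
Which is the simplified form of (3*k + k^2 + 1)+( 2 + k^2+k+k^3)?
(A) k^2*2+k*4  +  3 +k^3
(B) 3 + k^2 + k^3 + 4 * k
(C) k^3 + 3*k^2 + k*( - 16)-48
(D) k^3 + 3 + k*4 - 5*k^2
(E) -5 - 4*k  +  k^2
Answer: A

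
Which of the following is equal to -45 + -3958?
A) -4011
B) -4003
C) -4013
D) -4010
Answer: B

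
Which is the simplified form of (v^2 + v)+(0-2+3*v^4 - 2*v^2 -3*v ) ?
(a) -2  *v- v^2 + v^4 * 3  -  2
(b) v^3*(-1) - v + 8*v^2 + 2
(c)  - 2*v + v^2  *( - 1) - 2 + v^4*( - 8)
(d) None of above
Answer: a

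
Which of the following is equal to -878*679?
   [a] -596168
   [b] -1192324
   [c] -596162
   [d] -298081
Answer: c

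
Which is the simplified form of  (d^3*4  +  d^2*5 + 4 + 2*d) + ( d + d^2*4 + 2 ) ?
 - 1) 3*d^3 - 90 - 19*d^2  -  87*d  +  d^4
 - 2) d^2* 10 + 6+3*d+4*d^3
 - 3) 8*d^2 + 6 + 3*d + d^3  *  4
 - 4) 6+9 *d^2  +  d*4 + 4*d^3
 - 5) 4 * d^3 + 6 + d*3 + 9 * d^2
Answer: 5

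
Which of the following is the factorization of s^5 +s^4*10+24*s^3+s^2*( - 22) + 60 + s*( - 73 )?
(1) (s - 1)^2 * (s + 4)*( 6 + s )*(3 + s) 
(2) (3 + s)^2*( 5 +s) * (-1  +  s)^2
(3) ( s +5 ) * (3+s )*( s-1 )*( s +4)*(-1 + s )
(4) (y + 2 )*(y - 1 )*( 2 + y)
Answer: 3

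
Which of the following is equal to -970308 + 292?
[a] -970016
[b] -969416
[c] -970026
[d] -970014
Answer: a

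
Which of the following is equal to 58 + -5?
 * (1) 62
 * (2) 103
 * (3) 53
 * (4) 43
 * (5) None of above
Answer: 3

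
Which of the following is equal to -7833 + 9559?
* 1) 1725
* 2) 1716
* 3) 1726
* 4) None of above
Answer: 3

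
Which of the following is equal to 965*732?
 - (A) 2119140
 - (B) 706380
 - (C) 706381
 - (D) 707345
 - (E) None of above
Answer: B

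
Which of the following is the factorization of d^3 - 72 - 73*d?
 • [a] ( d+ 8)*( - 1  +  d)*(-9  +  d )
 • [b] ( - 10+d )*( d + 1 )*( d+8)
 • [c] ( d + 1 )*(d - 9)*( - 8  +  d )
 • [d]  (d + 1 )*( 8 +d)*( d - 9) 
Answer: d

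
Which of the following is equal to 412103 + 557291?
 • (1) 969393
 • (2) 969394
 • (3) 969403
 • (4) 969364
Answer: 2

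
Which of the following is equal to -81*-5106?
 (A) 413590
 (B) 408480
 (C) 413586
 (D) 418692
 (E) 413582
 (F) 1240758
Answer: C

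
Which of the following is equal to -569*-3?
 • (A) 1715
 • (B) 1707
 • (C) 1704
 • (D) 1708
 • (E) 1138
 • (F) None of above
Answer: B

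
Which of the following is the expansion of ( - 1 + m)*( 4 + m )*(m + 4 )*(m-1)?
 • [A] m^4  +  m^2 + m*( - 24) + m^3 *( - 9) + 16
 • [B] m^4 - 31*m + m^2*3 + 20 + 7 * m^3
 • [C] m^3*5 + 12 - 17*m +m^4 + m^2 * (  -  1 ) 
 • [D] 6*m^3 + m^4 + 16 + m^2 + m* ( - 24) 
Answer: D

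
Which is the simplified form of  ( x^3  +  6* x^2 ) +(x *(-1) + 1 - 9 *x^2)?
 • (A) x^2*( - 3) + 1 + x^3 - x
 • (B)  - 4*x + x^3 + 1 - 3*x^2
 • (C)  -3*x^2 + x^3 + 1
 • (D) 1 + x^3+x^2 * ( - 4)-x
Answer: A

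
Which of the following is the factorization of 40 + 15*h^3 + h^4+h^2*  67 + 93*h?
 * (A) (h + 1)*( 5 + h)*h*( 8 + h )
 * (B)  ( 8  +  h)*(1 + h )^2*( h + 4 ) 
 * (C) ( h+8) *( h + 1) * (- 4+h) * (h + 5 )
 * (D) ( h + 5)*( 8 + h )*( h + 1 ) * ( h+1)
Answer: D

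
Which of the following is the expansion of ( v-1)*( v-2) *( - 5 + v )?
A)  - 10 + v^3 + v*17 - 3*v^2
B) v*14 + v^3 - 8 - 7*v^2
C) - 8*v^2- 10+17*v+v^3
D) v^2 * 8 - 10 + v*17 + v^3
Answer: C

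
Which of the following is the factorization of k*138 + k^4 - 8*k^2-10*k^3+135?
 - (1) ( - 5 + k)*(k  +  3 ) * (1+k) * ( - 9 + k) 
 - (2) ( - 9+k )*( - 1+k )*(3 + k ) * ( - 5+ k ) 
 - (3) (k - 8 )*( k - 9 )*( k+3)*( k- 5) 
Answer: 1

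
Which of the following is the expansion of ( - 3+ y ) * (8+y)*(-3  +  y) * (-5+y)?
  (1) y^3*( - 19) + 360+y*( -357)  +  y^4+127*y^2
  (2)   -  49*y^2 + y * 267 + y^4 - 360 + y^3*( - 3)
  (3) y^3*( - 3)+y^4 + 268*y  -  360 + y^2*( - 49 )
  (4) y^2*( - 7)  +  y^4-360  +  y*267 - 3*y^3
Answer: 2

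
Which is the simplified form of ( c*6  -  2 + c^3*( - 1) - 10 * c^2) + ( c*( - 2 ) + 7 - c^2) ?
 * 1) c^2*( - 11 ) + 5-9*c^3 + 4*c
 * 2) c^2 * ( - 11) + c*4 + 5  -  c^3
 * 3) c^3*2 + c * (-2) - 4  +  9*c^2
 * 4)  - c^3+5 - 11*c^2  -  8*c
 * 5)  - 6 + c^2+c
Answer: 2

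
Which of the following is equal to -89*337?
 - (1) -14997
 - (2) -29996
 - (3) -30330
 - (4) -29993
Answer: 4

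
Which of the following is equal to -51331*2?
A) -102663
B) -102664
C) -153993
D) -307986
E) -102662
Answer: E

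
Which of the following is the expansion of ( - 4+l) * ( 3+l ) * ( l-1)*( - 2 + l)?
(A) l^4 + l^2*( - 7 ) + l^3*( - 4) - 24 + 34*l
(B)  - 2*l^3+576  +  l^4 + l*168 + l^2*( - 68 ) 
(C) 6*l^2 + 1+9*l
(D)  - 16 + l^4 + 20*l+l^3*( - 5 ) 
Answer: A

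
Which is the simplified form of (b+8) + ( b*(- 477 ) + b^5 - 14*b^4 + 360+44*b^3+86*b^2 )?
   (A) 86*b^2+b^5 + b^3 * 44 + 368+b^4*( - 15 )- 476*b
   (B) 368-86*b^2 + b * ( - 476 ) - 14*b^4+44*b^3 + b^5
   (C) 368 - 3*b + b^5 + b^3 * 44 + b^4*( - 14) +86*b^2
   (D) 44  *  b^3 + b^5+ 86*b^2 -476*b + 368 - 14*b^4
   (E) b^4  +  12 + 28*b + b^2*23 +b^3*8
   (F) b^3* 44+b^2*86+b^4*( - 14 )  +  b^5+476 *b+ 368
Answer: D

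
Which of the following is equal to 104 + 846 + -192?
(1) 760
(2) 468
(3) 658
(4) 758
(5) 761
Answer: 4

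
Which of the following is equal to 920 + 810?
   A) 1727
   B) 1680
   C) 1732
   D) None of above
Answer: D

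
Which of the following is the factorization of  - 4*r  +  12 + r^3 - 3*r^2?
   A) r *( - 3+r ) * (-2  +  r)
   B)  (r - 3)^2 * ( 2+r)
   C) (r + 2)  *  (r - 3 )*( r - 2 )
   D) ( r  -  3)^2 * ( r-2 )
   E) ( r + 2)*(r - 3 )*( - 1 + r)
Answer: C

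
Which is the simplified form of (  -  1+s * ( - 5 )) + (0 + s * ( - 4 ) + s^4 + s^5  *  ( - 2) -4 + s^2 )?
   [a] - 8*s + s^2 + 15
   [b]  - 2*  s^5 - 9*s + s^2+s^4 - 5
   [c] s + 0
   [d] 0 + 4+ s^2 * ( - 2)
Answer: b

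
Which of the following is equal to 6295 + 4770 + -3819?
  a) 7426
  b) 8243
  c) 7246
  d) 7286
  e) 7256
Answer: c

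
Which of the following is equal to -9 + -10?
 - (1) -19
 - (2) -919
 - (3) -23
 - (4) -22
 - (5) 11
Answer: 1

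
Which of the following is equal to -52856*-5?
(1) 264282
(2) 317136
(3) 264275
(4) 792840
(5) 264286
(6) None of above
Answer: 6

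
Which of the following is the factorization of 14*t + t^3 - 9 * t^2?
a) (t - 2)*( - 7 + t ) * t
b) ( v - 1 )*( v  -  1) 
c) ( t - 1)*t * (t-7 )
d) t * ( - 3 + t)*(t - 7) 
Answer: a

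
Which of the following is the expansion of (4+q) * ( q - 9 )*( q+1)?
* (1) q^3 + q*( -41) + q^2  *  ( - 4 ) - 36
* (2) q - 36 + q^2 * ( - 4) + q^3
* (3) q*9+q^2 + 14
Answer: 1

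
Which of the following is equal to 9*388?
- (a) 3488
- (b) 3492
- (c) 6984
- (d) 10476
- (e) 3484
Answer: b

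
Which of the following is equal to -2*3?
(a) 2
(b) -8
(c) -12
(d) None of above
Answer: d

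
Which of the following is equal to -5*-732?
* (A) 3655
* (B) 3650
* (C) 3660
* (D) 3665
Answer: C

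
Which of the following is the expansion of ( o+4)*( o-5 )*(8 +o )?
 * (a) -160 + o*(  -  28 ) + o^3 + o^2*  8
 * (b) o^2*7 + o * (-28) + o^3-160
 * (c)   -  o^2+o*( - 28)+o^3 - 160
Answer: b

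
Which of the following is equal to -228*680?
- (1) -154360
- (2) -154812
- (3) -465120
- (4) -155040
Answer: 4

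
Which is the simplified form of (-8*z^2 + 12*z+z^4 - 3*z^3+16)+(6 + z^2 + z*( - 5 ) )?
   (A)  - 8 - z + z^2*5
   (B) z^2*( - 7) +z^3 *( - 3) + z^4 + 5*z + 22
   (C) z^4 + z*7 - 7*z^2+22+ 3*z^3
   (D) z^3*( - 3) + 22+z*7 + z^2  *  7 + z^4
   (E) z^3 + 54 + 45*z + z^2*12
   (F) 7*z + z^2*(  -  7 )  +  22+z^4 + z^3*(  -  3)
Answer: F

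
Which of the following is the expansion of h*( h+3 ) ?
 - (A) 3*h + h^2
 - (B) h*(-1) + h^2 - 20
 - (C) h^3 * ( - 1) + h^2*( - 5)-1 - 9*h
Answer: A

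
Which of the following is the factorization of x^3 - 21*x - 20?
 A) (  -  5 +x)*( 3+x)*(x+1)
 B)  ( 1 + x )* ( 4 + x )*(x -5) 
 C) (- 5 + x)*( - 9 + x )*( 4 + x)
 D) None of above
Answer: B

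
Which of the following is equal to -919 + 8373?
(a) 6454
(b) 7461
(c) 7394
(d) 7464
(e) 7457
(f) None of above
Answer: f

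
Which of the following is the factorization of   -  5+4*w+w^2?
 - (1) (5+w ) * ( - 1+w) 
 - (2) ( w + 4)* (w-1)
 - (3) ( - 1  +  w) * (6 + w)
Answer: 1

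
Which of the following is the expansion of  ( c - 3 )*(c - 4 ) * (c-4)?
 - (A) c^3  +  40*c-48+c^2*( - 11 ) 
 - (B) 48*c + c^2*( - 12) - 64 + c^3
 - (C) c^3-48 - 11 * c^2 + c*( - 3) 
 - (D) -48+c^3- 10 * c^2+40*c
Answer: A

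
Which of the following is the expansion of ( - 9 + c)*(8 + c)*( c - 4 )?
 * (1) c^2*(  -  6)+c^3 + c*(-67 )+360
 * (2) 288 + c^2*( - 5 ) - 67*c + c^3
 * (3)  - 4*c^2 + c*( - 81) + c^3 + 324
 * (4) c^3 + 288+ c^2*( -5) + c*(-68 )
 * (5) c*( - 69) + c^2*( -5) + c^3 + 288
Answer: 4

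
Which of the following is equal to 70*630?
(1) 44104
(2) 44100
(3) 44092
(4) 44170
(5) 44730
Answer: 2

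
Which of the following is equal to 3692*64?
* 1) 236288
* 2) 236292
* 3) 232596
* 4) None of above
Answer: 1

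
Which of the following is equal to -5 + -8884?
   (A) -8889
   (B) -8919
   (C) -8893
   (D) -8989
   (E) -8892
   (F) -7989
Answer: A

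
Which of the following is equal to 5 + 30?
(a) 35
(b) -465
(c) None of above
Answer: a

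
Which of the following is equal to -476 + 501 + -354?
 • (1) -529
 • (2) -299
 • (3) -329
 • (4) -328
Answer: 3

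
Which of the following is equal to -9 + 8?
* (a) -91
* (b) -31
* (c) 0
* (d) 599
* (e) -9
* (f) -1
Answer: f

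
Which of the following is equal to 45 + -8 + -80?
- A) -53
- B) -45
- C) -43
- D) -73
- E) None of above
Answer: C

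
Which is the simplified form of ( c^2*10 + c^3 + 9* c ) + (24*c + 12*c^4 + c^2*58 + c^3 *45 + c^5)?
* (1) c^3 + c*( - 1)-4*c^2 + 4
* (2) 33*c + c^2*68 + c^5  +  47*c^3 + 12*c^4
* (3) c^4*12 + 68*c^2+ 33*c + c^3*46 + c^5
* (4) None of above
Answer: 3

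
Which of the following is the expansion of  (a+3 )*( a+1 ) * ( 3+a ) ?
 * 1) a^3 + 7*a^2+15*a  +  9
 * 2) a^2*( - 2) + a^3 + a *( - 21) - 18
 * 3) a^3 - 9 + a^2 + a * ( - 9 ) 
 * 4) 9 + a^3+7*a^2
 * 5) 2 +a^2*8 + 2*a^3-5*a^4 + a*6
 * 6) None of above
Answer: 1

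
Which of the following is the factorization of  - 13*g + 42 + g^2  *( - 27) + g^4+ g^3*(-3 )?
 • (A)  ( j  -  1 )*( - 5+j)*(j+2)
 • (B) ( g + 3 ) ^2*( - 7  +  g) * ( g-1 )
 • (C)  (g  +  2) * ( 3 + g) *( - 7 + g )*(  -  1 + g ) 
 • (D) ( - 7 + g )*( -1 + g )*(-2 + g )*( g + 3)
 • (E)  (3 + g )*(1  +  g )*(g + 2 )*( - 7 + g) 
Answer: C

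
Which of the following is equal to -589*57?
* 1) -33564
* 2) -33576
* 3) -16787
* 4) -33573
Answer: 4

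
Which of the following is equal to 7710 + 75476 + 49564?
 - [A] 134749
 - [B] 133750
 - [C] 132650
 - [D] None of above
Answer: D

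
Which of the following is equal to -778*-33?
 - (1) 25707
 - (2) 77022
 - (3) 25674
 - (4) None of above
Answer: 3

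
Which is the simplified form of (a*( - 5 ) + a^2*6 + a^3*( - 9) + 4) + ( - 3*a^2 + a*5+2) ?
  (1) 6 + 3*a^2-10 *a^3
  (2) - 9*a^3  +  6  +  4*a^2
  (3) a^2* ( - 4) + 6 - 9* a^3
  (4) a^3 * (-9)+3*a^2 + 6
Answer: 4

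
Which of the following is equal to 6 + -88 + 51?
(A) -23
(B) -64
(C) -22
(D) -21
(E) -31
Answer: E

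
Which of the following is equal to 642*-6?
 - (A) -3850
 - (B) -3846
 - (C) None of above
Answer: C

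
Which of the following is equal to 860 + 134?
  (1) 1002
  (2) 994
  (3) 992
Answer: 2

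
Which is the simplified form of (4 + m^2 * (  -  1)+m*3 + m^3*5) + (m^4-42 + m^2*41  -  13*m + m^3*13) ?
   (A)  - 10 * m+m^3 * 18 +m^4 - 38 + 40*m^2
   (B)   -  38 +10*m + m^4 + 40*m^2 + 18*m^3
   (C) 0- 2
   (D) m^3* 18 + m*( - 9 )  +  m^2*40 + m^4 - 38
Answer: A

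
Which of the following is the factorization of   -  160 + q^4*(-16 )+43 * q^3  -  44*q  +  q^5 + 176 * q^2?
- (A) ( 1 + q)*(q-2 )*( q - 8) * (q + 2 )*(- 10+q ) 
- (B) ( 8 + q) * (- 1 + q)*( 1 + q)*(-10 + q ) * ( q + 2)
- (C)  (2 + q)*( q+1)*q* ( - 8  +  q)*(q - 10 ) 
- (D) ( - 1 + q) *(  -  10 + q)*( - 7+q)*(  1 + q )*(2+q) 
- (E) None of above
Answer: E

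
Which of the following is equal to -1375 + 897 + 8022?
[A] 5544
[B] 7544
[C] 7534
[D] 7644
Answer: B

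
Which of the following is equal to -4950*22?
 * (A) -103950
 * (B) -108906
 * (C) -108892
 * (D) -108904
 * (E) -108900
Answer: E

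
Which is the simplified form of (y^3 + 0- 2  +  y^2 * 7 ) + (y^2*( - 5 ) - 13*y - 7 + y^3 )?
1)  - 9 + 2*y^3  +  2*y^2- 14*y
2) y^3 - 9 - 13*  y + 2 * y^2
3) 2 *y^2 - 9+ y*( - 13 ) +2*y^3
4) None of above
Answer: 3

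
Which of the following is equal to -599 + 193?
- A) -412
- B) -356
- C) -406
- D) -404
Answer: C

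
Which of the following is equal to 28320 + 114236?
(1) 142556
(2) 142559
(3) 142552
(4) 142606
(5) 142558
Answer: 1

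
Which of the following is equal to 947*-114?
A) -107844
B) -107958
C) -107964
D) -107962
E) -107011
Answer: B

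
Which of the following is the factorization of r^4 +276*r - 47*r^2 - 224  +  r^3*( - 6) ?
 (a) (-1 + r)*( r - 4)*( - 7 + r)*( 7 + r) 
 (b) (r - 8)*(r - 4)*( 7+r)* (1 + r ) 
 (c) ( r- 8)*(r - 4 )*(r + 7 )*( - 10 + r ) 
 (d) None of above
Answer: d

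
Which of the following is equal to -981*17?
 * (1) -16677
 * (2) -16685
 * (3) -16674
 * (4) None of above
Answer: 1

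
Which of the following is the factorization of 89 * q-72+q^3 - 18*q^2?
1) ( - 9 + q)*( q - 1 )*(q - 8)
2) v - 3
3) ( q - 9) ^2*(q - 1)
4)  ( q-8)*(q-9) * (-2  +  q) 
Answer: 1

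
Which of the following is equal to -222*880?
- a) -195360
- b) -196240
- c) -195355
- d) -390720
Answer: a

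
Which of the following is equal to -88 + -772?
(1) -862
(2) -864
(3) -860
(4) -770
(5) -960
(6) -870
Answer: 3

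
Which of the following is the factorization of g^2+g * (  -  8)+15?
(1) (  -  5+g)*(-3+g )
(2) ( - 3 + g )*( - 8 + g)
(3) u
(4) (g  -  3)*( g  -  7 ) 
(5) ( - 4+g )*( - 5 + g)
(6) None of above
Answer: 1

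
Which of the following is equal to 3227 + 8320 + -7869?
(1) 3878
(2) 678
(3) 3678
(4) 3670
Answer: 3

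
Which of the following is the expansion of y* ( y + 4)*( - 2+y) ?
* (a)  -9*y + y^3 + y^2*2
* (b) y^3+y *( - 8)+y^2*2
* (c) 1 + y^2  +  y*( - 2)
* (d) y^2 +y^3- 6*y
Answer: b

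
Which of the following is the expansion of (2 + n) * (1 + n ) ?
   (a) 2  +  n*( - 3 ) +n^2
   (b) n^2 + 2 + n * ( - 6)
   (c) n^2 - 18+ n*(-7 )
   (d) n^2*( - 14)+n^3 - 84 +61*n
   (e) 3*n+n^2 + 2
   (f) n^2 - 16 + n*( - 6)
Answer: e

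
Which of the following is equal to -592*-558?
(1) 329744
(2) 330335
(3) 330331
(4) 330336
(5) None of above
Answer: 4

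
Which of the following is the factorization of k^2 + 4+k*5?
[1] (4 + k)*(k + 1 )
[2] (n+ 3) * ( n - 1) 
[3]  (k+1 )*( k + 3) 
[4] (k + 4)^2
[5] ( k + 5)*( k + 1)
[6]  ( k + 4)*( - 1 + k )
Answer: 1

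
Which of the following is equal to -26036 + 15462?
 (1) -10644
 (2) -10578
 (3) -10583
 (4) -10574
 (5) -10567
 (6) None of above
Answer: 4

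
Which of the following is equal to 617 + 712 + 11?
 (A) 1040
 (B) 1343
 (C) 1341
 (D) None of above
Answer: D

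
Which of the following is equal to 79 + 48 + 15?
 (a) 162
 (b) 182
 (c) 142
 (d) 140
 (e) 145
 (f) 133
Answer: c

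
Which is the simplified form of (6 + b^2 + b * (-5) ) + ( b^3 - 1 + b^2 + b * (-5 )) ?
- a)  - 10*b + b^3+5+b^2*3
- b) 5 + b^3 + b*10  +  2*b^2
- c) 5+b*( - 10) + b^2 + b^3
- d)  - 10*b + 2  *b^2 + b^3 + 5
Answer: d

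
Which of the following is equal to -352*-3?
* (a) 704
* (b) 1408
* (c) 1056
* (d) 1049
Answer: c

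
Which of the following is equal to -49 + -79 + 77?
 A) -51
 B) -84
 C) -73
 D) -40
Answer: A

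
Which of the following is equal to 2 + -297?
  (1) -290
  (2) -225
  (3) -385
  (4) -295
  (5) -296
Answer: 4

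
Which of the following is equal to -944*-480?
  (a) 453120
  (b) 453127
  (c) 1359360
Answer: a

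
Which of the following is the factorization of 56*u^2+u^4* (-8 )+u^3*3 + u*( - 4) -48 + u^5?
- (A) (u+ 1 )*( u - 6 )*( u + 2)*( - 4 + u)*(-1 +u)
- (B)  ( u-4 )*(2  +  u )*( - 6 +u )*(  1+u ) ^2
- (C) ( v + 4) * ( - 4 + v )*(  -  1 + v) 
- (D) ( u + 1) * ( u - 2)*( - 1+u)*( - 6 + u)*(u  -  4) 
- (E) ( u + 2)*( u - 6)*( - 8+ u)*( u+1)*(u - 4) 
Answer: A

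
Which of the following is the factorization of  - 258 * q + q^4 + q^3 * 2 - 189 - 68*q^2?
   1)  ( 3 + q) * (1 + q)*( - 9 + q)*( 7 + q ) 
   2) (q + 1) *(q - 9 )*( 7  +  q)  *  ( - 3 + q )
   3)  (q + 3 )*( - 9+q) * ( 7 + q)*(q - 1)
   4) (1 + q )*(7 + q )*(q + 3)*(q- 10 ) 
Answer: 1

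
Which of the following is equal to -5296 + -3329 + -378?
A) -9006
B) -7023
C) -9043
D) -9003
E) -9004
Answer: D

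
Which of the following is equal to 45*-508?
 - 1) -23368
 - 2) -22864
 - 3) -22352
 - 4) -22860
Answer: 4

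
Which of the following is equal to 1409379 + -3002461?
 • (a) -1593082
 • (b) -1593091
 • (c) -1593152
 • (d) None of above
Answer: a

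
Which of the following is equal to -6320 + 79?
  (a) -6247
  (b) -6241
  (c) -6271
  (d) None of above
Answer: b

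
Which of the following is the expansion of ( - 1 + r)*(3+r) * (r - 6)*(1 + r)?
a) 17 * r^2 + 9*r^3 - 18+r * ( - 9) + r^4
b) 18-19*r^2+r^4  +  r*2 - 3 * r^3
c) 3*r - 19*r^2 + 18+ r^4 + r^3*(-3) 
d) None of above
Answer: c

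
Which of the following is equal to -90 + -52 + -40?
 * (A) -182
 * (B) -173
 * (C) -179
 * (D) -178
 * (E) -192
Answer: A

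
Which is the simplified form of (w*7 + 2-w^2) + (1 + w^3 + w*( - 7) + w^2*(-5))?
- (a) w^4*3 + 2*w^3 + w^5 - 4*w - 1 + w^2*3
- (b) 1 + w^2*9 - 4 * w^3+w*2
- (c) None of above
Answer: c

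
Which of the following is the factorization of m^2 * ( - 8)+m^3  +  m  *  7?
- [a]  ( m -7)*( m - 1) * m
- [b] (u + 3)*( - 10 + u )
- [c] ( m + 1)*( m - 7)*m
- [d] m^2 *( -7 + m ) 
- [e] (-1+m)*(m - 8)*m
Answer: a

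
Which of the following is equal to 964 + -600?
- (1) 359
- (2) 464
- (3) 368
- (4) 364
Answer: 4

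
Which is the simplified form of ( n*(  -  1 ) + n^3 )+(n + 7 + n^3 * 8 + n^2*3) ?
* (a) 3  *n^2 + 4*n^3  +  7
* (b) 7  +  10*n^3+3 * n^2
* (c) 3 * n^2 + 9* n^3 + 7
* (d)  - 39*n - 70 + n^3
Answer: c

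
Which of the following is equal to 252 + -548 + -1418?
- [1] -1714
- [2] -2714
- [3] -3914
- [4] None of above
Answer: 1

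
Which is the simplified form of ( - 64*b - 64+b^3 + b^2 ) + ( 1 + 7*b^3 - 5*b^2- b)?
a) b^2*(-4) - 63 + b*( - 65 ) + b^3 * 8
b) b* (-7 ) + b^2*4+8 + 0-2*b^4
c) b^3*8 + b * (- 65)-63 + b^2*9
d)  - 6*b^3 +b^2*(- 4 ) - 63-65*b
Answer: a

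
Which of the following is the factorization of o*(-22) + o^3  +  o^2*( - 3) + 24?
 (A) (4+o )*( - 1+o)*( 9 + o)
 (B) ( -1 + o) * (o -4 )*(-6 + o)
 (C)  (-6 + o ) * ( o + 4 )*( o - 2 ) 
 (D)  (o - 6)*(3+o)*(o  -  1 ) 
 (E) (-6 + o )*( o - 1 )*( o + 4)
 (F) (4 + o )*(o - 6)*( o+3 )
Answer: E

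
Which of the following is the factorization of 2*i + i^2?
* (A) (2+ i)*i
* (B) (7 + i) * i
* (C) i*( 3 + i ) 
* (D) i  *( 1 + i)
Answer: A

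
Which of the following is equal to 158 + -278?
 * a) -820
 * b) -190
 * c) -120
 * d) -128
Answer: c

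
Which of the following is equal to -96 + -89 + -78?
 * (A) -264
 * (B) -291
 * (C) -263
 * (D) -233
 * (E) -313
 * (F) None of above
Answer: C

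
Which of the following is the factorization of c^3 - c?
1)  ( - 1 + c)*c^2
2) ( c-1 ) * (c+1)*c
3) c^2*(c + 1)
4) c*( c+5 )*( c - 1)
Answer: 2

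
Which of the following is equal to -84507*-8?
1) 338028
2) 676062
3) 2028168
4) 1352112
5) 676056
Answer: 5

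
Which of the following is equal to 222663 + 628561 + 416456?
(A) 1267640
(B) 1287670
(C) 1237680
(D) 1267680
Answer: D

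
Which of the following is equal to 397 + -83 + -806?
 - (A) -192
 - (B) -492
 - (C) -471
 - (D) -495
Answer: B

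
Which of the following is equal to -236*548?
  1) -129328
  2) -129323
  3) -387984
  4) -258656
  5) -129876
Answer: 1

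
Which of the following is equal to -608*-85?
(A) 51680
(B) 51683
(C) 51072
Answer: A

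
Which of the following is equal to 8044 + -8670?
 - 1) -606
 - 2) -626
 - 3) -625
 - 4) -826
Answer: 2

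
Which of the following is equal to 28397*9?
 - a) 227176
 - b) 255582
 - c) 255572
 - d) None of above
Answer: d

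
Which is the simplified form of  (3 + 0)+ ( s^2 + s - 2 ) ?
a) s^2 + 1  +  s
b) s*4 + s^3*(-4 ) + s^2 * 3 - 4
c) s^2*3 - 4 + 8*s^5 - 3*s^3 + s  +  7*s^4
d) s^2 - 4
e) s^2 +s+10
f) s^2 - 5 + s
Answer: a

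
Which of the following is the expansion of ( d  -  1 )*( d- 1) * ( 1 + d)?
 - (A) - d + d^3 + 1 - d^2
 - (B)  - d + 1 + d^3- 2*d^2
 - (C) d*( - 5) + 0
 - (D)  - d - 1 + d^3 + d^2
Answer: A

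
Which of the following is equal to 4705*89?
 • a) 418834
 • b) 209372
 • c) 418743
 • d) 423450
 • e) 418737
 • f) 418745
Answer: f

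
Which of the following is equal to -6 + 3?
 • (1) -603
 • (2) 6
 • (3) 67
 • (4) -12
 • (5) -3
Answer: 5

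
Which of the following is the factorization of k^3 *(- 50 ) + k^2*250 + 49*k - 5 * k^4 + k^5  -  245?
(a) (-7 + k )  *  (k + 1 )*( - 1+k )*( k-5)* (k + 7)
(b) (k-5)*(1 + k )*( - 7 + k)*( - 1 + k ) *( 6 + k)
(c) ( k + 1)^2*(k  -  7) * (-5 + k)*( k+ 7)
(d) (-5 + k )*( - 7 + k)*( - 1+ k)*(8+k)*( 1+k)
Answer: a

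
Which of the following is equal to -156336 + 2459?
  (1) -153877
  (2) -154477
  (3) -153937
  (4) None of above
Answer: 1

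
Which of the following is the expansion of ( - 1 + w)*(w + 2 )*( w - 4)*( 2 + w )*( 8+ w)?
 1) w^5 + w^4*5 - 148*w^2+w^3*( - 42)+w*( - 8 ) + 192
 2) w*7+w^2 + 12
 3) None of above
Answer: 3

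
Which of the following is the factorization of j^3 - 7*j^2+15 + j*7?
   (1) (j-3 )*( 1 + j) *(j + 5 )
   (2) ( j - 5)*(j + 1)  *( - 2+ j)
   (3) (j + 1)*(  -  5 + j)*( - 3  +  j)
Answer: 3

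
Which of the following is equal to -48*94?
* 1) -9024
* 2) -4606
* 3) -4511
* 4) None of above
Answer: 4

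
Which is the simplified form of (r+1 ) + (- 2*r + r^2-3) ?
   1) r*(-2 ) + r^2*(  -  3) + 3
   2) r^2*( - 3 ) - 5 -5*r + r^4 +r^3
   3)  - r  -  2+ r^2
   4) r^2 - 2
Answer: 3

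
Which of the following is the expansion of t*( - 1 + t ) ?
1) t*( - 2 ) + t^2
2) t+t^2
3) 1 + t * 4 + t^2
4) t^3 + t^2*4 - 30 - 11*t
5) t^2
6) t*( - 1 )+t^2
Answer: 6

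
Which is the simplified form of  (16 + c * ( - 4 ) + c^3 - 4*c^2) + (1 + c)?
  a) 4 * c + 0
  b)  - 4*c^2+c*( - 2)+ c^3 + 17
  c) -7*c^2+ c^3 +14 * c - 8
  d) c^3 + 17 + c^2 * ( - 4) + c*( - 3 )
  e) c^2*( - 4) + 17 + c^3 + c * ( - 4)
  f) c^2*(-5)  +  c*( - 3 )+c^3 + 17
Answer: d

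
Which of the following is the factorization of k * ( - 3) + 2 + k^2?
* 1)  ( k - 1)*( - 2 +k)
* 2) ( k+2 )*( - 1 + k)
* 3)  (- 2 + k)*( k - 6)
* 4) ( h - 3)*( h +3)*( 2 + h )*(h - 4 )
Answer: 1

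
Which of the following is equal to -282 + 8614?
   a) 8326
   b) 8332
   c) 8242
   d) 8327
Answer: b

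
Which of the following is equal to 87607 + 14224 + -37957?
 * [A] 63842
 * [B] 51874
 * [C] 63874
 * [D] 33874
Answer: C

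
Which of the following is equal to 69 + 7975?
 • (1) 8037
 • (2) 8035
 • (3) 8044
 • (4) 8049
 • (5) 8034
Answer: 3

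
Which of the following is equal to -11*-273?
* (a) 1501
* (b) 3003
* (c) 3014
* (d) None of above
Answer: b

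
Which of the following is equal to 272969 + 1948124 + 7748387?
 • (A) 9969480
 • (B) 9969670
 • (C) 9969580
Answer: A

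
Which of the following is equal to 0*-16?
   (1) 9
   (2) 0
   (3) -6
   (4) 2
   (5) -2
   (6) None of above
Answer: 2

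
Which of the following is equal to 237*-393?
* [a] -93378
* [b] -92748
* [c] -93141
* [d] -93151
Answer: c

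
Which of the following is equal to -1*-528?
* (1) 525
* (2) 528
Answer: 2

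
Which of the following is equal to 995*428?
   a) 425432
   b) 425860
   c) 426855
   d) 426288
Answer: b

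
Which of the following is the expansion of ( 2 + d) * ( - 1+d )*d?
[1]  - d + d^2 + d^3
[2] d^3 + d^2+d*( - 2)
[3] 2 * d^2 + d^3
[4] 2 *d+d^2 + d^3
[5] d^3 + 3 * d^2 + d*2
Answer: 2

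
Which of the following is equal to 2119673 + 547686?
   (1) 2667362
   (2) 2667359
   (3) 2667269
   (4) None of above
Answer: 2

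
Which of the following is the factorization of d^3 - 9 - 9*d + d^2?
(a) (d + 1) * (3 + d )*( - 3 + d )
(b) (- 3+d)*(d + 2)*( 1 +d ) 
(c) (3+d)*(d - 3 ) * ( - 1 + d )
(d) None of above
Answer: a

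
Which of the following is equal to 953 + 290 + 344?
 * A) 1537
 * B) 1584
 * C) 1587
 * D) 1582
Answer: C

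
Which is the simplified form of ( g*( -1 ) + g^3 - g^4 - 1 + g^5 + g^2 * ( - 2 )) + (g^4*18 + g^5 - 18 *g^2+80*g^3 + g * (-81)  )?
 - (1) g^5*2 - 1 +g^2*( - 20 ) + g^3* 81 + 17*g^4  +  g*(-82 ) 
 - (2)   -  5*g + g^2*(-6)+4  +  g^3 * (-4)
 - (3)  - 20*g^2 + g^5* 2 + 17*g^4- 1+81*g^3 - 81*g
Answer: 1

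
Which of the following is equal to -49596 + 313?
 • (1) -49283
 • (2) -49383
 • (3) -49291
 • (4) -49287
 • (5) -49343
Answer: 1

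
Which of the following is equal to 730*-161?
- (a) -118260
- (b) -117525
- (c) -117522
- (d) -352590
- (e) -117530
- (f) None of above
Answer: e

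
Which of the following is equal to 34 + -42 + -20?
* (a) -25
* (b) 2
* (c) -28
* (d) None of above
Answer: c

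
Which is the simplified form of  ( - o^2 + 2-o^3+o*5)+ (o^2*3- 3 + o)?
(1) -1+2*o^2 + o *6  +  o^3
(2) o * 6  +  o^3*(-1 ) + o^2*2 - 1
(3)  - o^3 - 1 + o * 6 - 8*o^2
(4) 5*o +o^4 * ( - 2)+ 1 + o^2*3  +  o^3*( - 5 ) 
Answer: 2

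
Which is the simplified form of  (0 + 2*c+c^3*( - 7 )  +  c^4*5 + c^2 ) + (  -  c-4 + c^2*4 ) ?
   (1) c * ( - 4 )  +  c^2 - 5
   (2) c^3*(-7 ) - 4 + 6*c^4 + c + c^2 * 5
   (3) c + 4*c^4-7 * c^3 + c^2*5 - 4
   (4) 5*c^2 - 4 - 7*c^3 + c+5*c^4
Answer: 4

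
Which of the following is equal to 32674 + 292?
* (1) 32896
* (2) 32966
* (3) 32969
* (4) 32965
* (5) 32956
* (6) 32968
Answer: 2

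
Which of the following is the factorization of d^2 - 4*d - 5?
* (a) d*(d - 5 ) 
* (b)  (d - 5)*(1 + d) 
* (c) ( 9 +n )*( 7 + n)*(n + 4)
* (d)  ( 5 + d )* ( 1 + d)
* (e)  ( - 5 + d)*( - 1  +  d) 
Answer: b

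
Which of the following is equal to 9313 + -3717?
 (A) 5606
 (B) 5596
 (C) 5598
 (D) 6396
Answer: B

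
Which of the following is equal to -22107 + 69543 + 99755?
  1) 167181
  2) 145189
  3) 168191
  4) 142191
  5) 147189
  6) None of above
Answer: 6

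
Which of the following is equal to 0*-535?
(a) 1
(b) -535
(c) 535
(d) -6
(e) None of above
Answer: e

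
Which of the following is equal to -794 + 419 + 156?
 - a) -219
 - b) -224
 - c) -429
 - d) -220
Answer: a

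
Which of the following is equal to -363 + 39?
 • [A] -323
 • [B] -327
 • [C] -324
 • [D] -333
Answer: C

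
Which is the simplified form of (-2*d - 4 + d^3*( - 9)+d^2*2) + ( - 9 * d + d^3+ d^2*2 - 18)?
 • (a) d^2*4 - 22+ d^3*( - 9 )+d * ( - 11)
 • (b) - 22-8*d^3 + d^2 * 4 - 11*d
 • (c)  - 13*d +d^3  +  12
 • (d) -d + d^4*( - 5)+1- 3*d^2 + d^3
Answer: b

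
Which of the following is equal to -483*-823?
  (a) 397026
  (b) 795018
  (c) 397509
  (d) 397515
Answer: c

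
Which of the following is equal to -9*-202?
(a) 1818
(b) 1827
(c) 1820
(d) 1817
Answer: a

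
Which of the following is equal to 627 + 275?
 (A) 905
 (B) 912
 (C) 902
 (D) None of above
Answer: C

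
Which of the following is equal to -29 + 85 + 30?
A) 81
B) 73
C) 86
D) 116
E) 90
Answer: C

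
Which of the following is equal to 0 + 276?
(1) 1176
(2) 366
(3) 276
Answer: 3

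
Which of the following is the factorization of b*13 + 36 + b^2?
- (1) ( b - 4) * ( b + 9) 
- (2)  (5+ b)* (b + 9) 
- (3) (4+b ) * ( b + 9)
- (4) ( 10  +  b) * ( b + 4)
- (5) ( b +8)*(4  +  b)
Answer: 3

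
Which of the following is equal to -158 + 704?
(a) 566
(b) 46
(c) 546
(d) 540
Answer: c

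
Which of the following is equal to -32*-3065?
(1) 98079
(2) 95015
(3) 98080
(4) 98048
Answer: 3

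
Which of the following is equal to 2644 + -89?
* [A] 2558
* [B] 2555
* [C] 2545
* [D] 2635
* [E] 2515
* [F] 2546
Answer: B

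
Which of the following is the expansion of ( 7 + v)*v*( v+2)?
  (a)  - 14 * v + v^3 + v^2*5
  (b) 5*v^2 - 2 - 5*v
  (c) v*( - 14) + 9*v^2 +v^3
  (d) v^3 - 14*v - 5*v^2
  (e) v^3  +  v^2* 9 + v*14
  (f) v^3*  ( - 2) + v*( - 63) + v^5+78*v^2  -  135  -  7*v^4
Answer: e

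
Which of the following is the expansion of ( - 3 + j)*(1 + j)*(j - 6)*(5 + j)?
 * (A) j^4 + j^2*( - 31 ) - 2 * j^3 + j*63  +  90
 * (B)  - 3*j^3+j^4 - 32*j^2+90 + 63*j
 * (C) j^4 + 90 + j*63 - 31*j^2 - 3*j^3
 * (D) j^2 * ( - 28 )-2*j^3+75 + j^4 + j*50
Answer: C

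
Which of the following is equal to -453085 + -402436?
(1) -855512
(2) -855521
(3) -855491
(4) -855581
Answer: 2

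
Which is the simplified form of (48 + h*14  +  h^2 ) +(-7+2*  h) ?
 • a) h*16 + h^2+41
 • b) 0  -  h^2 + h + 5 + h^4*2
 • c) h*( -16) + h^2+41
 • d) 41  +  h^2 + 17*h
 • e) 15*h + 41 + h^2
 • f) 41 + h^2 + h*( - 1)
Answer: a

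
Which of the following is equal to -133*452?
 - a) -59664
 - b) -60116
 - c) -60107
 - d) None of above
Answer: b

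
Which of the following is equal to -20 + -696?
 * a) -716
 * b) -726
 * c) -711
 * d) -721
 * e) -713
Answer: a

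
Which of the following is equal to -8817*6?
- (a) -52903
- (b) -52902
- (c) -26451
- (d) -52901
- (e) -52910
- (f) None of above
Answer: b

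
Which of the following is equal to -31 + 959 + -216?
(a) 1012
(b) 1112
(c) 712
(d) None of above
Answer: c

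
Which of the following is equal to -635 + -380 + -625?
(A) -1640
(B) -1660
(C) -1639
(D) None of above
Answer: A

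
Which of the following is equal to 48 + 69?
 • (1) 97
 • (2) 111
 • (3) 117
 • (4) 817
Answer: 3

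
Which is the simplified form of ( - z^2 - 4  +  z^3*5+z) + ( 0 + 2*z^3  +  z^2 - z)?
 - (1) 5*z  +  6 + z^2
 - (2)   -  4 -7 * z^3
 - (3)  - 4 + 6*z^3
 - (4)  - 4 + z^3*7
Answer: 4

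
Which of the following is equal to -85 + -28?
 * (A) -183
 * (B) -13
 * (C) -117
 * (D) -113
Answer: D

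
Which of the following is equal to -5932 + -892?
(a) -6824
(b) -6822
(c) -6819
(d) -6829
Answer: a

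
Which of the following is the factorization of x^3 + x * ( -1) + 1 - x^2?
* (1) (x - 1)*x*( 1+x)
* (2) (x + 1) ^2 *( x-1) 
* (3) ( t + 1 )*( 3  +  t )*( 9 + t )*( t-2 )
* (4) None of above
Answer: 4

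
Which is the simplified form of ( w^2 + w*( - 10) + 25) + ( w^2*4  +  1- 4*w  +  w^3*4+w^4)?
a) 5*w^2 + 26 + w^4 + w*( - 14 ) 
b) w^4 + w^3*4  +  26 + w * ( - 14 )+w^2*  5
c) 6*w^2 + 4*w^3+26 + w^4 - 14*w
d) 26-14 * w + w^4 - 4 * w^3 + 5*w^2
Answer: b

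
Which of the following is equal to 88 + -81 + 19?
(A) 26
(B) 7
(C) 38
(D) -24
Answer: A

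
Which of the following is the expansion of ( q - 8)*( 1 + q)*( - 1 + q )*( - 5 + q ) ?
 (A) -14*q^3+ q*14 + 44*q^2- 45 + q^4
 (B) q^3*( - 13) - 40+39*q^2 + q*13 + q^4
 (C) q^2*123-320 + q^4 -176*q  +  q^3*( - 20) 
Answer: B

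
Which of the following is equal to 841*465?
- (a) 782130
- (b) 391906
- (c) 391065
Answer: c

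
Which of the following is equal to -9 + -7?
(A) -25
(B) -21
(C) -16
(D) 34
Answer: C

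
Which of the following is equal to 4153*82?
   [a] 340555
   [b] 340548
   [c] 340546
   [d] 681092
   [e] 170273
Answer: c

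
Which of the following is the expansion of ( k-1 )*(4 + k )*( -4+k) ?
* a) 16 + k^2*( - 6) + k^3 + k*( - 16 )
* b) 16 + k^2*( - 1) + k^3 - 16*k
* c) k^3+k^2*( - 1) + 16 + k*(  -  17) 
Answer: b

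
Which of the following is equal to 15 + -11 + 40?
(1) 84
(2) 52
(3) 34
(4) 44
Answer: 4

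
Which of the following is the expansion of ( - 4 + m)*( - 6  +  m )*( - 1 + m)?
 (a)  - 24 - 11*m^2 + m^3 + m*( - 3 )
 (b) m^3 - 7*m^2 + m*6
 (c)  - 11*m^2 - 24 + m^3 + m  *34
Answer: c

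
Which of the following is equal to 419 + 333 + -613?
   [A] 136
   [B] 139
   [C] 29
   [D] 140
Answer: B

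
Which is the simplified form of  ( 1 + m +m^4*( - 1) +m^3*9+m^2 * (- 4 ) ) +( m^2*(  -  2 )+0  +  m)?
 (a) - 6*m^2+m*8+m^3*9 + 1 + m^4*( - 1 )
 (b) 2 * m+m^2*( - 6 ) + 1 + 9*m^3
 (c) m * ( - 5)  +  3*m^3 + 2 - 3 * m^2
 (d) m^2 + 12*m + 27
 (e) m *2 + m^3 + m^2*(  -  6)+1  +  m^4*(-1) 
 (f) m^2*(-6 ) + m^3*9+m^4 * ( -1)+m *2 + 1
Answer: f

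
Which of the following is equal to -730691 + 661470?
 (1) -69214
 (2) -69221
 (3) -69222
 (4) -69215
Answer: 2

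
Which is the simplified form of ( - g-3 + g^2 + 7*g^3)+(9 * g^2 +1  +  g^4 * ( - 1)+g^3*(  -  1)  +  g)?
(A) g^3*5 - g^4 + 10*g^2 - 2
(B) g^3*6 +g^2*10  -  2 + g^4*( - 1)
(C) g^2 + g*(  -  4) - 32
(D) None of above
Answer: B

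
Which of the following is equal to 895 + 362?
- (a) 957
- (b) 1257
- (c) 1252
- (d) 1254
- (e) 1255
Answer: b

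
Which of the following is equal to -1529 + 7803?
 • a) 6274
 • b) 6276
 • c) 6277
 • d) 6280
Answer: a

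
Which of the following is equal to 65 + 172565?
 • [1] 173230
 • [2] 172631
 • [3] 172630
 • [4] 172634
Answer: 3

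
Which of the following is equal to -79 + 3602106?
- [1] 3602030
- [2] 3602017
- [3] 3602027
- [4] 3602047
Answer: 3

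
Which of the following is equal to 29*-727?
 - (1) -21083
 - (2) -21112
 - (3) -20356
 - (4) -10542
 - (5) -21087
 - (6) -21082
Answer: 1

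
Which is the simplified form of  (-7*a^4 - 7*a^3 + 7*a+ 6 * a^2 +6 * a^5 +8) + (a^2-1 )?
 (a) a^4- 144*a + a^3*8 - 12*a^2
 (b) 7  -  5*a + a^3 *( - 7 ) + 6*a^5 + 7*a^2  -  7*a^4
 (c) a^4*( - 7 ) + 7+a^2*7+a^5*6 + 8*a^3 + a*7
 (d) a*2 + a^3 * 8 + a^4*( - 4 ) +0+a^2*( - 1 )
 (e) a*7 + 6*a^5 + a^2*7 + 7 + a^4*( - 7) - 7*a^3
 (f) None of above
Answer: e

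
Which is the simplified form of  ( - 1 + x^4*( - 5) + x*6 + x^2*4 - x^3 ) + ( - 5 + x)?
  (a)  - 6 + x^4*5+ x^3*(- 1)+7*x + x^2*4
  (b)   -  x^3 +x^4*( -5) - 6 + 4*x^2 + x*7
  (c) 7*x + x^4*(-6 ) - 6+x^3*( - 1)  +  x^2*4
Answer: b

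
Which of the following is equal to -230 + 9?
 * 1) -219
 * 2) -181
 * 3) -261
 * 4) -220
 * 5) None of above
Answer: 5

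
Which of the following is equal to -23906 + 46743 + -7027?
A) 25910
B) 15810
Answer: B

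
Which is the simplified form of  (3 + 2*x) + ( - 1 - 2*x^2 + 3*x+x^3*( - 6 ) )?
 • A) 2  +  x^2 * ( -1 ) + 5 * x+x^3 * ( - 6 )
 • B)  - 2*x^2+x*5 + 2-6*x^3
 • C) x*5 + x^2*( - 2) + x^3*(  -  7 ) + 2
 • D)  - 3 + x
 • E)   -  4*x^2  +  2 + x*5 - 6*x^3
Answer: B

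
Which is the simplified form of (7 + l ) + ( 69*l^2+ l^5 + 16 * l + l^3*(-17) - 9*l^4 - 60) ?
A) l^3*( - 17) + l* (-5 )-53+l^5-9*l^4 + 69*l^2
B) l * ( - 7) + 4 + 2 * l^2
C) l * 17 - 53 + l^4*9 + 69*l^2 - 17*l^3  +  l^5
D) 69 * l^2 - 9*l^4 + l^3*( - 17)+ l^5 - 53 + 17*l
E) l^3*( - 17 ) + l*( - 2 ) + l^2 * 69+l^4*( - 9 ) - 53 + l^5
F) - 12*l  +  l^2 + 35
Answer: D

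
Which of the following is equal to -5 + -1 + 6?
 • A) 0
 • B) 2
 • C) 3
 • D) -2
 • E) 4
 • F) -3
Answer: A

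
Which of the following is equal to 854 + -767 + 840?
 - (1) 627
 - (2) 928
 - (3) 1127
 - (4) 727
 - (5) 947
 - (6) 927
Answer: 6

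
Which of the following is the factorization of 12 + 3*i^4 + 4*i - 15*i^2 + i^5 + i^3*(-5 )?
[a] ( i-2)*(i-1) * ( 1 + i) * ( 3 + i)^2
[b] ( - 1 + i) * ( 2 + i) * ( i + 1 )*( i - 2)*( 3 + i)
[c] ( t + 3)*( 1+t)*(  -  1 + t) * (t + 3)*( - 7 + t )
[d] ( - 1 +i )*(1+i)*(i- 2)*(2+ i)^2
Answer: b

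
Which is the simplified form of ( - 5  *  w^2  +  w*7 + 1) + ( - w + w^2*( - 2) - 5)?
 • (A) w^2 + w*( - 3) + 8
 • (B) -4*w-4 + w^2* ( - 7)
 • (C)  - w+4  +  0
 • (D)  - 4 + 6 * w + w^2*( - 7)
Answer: D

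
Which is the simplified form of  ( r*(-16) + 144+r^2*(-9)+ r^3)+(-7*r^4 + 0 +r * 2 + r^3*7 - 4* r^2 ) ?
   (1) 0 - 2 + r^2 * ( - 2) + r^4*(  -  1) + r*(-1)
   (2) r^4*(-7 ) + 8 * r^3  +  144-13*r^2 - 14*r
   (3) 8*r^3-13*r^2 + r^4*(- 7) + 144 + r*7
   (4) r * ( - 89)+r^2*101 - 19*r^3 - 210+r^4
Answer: 2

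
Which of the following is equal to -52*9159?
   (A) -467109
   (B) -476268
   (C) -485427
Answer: B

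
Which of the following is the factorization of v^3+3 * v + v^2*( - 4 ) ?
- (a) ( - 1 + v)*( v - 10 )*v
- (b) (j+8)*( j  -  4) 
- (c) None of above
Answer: c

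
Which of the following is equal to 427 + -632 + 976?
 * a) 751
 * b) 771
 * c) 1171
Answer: b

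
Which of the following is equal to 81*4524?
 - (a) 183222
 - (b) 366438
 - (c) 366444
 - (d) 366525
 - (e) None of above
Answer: c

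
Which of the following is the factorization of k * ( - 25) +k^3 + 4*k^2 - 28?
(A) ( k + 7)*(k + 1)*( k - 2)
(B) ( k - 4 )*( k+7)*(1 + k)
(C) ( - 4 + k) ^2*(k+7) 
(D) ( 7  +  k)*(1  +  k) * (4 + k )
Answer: B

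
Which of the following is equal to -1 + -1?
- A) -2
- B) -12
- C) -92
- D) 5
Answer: A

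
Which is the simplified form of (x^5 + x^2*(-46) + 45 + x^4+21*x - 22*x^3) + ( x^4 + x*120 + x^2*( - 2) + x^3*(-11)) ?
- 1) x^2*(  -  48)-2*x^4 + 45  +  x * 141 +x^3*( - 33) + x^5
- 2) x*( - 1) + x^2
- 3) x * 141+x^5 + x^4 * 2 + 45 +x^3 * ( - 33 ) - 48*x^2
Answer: 3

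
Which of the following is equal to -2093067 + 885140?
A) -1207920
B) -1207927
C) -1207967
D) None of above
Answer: B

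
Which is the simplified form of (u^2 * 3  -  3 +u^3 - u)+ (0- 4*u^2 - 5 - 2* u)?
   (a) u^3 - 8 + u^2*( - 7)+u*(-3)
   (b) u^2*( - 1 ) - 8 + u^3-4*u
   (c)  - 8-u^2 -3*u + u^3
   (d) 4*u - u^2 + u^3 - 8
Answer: c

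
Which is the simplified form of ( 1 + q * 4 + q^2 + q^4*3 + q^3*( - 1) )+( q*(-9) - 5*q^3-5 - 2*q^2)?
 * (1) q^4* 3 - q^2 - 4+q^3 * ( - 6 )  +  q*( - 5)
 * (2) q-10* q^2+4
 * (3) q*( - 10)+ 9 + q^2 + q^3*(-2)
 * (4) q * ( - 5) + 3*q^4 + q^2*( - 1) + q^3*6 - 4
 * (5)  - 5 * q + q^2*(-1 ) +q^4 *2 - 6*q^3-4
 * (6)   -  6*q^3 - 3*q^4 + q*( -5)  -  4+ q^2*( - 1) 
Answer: 1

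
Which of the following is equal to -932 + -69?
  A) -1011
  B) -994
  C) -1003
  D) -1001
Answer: D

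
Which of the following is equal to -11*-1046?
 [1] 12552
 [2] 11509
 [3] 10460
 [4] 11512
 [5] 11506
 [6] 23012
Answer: 5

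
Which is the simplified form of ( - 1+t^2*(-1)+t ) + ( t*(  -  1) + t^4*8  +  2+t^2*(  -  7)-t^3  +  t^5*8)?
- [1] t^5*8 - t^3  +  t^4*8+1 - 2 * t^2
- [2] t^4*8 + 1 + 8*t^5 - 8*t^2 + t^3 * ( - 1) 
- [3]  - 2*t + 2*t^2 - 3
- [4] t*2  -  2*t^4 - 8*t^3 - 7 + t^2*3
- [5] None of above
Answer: 2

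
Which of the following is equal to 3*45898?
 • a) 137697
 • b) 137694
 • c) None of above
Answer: b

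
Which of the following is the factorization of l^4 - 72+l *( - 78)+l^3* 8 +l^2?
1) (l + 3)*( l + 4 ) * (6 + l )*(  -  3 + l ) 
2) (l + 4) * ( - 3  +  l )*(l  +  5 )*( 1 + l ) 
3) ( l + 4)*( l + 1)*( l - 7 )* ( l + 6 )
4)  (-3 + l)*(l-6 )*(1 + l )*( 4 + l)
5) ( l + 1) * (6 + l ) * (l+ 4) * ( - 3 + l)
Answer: 5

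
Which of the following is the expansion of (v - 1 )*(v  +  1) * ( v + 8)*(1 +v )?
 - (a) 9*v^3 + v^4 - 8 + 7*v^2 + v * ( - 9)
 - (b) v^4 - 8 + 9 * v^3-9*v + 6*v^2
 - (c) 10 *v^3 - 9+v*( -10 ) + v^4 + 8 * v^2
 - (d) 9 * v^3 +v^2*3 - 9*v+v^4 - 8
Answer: a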